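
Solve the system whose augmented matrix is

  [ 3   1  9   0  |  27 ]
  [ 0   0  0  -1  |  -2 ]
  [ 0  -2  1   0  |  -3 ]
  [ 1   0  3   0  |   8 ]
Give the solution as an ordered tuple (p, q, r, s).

(-1, 3, 3, 2)

r1 := 1/3·r1
  [ 1  1/3  3   0  |   9 ]
  [ 0    0  0  -1  |  -2 ]
  [ 0   -2  1   0  |  -3 ]
  [ 1    0  3   0  |   8 ]
r4 := r4 − r1
  [ 1   1/3  3   0  |   9 ]
  [ 0     0  0  -1  |  -2 ]
  [ 0    -2  1   0  |  -3 ]
  [ 0  -1/3  0   0  |  -1 ]
r2 ↔ r3
  [ 1   1/3  3   0  |   9 ]
  [ 0    -2  1   0  |  -3 ]
  [ 0     0  0  -1  |  -2 ]
  [ 0  -1/3  0   0  |  -1 ]
r2 := -1/2·r2
  [ 1   1/3     3   0  |    9 ]
  [ 0     1  -1/2   0  |  3/2 ]
  [ 0     0     0  -1  |   -2 ]
  [ 0  -1/3     0   0  |   -1 ]
r4 := r4 + 1/3·r2
  [ 1  1/3     3   0  |     9 ]
  [ 0    1  -1/2   0  |   3/2 ]
  [ 0    0     0  -1  |    -2 ]
  [ 0    0  -1/6   0  |  -1/2 ]
r3 ↔ r4
  [ 1  1/3     3   0  |     9 ]
  [ 0    1  -1/2   0  |   3/2 ]
  [ 0    0  -1/6   0  |  -1/2 ]
  [ 0    0     0  -1  |    -2 ]
r3 := -6·r3
  [ 1  1/3     3   0  |    9 ]
  [ 0    1  -1/2   0  |  3/2 ]
  [ 0    0     1   0  |    3 ]
  [ 0    0     0  -1  |   -2 ]
r4 := -1·r4
  [ 1  1/3     3  0  |    9 ]
  [ 0    1  -1/2  0  |  3/2 ]
  [ 0    0     1  0  |    3 ]
  [ 0    0     0  1  |    2 ]
r2 := r2 + 1/2·r3
  [ 1  1/3  3  0  |  9 ]
  [ 0    1  0  0  |  3 ]
  [ 0    0  1  0  |  3 ]
  [ 0    0  0  1  |  2 ]
r1 := r1 − 3·r3
  [ 1  1/3  0  0  |  0 ]
  [ 0    1  0  0  |  3 ]
  [ 0    0  1  0  |  3 ]
  [ 0    0  0  1  |  2 ]
r1 := r1 − 1/3·r2
  [ 1  0  0  0  |  -1 ]
  [ 0  1  0  0  |   3 ]
  [ 0  0  1  0  |   3 ]
  [ 0  0  0  1  |   2 ]
Reading off the last column: p = -1, q = 3, r = 3, s = 2.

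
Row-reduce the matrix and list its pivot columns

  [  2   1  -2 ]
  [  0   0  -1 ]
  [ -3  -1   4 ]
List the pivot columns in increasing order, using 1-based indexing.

R1 → 1/2·R1
  [  1  1/2  -1 ]
  [  0    0  -1 ]
  [ -3   -1   4 ]
R3 → R3 + 3·R1
  [ 1  1/2  -1 ]
  [ 0    0  -1 ]
  [ 0  1/2   1 ]
R2 ↔ R3
  [ 1  1/2  -1 ]
  [ 0  1/2   1 ]
  [ 0    0  -1 ]
R2 → 2·R2
  [ 1  1/2  -1 ]
  [ 0    1   2 ]
  [ 0    0  -1 ]
R3 → -1·R3
  [ 1  1/2  -1 ]
  [ 0    1   2 ]
  [ 0    0   1 ]
R2 → R2 − 2·R3
  [ 1  1/2  -1 ]
  [ 0    1   0 ]
  [ 0    0   1 ]
R1 → R1 + R3
  [ 1  1/2  0 ]
  [ 0    1  0 ]
  [ 0    0  1 ]
R1 → R1 − 1/2·R2
  [ 1  0  0 ]
  [ 0  1  0 ]
  [ 0  0  1 ]
Pivot columns are the columns containing a leading 1.

1, 2, 3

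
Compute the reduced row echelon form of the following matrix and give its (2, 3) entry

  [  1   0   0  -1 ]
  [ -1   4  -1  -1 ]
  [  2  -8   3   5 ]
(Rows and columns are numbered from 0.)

R2 := R2 + R1
R3 := R3 − 2·R1
R2 := 1/4·R2
R3 := R3 + 8·R2
R2 := R2 + 1/4·R3

3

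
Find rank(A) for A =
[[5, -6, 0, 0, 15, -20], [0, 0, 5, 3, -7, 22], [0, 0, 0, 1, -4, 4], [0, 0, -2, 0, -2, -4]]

ρ1 → 1/5·ρ1
  [ 1  -6/5   0  0   3  -4 ]
  [ 0     0   5  3  -7  22 ]
  [ 0     0   0  1  -4   4 ]
  [ 0     0  -2  0  -2  -4 ]
ρ2 → 1/5·ρ2
  [ 1  -6/5   0    0     3    -4 ]
  [ 0     0   1  3/5  -7/5  22/5 ]
  [ 0     0   0    1    -4     4 ]
  [ 0     0  -2    0    -2    -4 ]
ρ4 → ρ4 + 2·ρ2
  [ 1  -6/5  0    0      3    -4 ]
  [ 0     0  1  3/5   -7/5  22/5 ]
  [ 0     0  0    1     -4     4 ]
  [ 0     0  0  6/5  -24/5  24/5 ]
ρ4 → ρ4 − 6/5·ρ3
  [ 1  -6/5  0    0     3    -4 ]
  [ 0     0  1  3/5  -7/5  22/5 ]
  [ 0     0  0    1    -4     4 ]
  [ 0     0  0    0     0     0 ]
ρ2 → ρ2 − 3/5·ρ3
  [ 1  -6/5  0  0   3  -4 ]
  [ 0     0  1  0   1   2 ]
  [ 0     0  0  1  -4   4 ]
  [ 0     0  0  0   0   0 ]
The reduced form has 3 nonzero rows.

rank = 3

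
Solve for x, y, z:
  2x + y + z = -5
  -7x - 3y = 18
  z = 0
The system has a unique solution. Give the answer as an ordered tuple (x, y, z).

Form the augmented matrix and row-reduce:
  [  2   1  1  |  -5 ]
  [ -7  -3  0  |  18 ]
  [  0   0  1  |   0 ]
r1 -> 1/2·r1
r2 -> r2 + 7·r1
r2 -> 2·r2
r2 -> r2 − 7·r3
r1 -> r1 − 1/2·r3
r1 -> r1 − 1/2·r2
Reading off the last column: x = -3, y = 1, z = 0.

(-3, 1, 0)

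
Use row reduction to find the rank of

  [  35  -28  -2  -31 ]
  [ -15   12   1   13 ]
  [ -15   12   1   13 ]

r1 := 1/35·r1
  [   1  -4/5  -2/35  -31/35 ]
  [ -15    12      1      13 ]
  [ -15    12      1      13 ]
r2 := r2 + 15·r1
  [   1  -4/5  -2/35  -31/35 ]
  [   0     0    1/7    -2/7 ]
  [ -15    12      1      13 ]
r3 := r3 + 15·r1
  [ 1  -4/5  -2/35  -31/35 ]
  [ 0     0    1/7    -2/7 ]
  [ 0     0    1/7    -2/7 ]
r2 := 7·r2
  [ 1  -4/5  -2/35  -31/35 ]
  [ 0     0      1      -2 ]
  [ 0     0    1/7    -2/7 ]
r3 := r3 − 1/7·r2
  [ 1  -4/5  -2/35  -31/35 ]
  [ 0     0      1      -2 ]
  [ 0     0      0       0 ]
r1 := r1 + 2/35·r2
  [ 1  -4/5  0  -1 ]
  [ 0     0  1  -2 ]
  [ 0     0  0   0 ]
The reduced form has 2 nonzero rows.

rank = 2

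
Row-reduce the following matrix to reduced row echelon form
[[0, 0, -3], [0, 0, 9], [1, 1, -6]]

ρ1 ↔ ρ3
  [ 1  1  -6 ]
  [ 0  0   9 ]
  [ 0  0  -3 ]
ρ2 → 1/9·ρ2
  [ 1  1  -6 ]
  [ 0  0   1 ]
  [ 0  0  -3 ]
ρ3 → ρ3 + 3·ρ2
  [ 1  1  -6 ]
  [ 0  0   1 ]
  [ 0  0   0 ]
ρ1 → ρ1 + 6·ρ2
  [ 1  1  0 ]
  [ 0  0  1 ]
  [ 0  0  0 ]

[[1, 1, 0], [0, 0, 1], [0, 0, 0]]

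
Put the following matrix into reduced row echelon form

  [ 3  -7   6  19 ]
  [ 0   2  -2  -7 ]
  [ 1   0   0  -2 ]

Multiply R1 by 1/3.
Subtract R1 from R3.
Multiply R2 by 1/2.
Subtract 7/3 times R2 from R3.
Multiply R3 by 3.
Add R3 to R2.
Subtract 2 times R3 from R1.
Add 7/3 times R2 to R1.

[[1, 0, 0, -2], [0, 1, 0, -4], [0, 0, 1, -1/2]]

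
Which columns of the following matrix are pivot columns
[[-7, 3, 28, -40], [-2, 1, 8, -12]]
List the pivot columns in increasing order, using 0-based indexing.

0, 1

r1 := -1/7·r1
  [  1  -3/7  -4  40/7 ]
  [ -2     1   8   -12 ]
r2 := r2 + 2·r1
  [ 1  -3/7  -4  40/7 ]
  [ 0   1/7   0  -4/7 ]
r2 := 7·r2
  [ 1  -3/7  -4  40/7 ]
  [ 0     1   0    -4 ]
r1 := r1 + 3/7·r2
  [ 1  0  -4   4 ]
  [ 0  1   0  -4 ]
Pivot columns are the columns containing a leading 1.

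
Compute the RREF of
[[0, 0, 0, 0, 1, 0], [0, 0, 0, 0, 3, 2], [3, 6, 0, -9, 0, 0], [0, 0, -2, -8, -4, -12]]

R1 ↔ R3
  [ 3  6   0  -9   0    0 ]
  [ 0  0   0   0   3    2 ]
  [ 0  0   0   0   1    0 ]
  [ 0  0  -2  -8  -4  -12 ]
R1 → 1/3·R1
  [ 1  2   0  -3   0    0 ]
  [ 0  0   0   0   3    2 ]
  [ 0  0   0   0   1    0 ]
  [ 0  0  -2  -8  -4  -12 ]
R2 ↔ R4
  [ 1  2   0  -3   0    0 ]
  [ 0  0  -2  -8  -4  -12 ]
  [ 0  0   0   0   1    0 ]
  [ 0  0   0   0   3    2 ]
R2 → -1/2·R2
  [ 1  2  0  -3  0  0 ]
  [ 0  0  1   4  2  6 ]
  [ 0  0  0   0  1  0 ]
  [ 0  0  0   0  3  2 ]
R4 → R4 − 3·R3
  [ 1  2  0  -3  0  0 ]
  [ 0  0  1   4  2  6 ]
  [ 0  0  0   0  1  0 ]
  [ 0  0  0   0  0  2 ]
R4 → 1/2·R4
  [ 1  2  0  -3  0  0 ]
  [ 0  0  1   4  2  6 ]
  [ 0  0  0   0  1  0 ]
  [ 0  0  0   0  0  1 ]
R2 → R2 − 6·R4
  [ 1  2  0  -3  0  0 ]
  [ 0  0  1   4  2  0 ]
  [ 0  0  0   0  1  0 ]
  [ 0  0  0   0  0  1 ]
R2 → R2 − 2·R3
  [ 1  2  0  -3  0  0 ]
  [ 0  0  1   4  0  0 ]
  [ 0  0  0   0  1  0 ]
  [ 0  0  0   0  0  1 ]

[[1, 2, 0, -3, 0, 0], [0, 0, 1, 4, 0, 0], [0, 0, 0, 0, 1, 0], [0, 0, 0, 0, 0, 1]]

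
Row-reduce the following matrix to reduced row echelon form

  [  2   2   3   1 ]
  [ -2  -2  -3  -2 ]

[[1, 1, 3/2, 0], [0, 0, 0, 1]]

R1 -> 1/2·R1
  [  1   1  3/2  1/2 ]
  [ -2  -2   -3   -2 ]
R2 -> R2 + 2·R1
  [ 1  1  3/2  1/2 ]
  [ 0  0    0   -1 ]
R2 -> -1·R2
  [ 1  1  3/2  1/2 ]
  [ 0  0    0    1 ]
R1 -> R1 − 1/2·R2
  [ 1  1  3/2  0 ]
  [ 0  0    0  1 ]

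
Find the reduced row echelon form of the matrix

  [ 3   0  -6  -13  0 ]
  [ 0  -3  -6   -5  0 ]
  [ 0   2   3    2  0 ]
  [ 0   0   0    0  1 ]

[[1, 0, 0, -5/3, 0], [0, 1, 0, -1, 0], [0, 0, 1, 4/3, 0], [0, 0, 0, 0, 1]]

ρ1 → 1/3·ρ1
  [ 1   0  -2  -13/3  0 ]
  [ 0  -3  -6     -5  0 ]
  [ 0   2   3      2  0 ]
  [ 0   0   0      0  1 ]
ρ2 → -1/3·ρ2
  [ 1  0  -2  -13/3  0 ]
  [ 0  1   2    5/3  0 ]
  [ 0  2   3      2  0 ]
  [ 0  0   0      0  1 ]
ρ3 → ρ3 − 2·ρ2
  [ 1  0  -2  -13/3  0 ]
  [ 0  1   2    5/3  0 ]
  [ 0  0  -1   -4/3  0 ]
  [ 0  0   0      0  1 ]
ρ3 → -1·ρ3
  [ 1  0  -2  -13/3  0 ]
  [ 0  1   2    5/3  0 ]
  [ 0  0   1    4/3  0 ]
  [ 0  0   0      0  1 ]
ρ2 → ρ2 − 2·ρ3
  [ 1  0  -2  -13/3  0 ]
  [ 0  1   0     -1  0 ]
  [ 0  0   1    4/3  0 ]
  [ 0  0   0      0  1 ]
ρ1 → ρ1 + 2·ρ3
  [ 1  0  0  -5/3  0 ]
  [ 0  1  0    -1  0 ]
  [ 0  0  1   4/3  0 ]
  [ 0  0  0     0  1 ]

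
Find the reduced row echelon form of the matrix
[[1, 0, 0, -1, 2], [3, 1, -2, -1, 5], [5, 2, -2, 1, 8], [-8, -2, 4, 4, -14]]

[[1, 0, 0, -1, 2], [0, 1, 0, 4, -1], [0, 0, 1, 1, 0], [0, 0, 0, 0, 0]]

Subtract 3 times ρ1 from ρ2.
  [  1   0   0  -1    2 ]
  [  0   1  -2   2   -1 ]
  [  5   2  -2   1    8 ]
  [ -8  -2   4   4  -14 ]
Subtract 5 times ρ1 from ρ3.
  [  1   0   0  -1    2 ]
  [  0   1  -2   2   -1 ]
  [  0   2  -2   6   -2 ]
  [ -8  -2   4   4  -14 ]
Add 8 times ρ1 to ρ4.
  [ 1   0   0  -1   2 ]
  [ 0   1  -2   2  -1 ]
  [ 0   2  -2   6  -2 ]
  [ 0  -2   4  -4   2 ]
Subtract 2 times ρ2 from ρ3.
  [ 1   0   0  -1   2 ]
  [ 0   1  -2   2  -1 ]
  [ 0   0   2   2   0 ]
  [ 0  -2   4  -4   2 ]
Add 2 times ρ2 to ρ4.
  [ 1  0   0  -1   2 ]
  [ 0  1  -2   2  -1 ]
  [ 0  0   2   2   0 ]
  [ 0  0   0   0   0 ]
Multiply ρ3 by 1/2.
  [ 1  0   0  -1   2 ]
  [ 0  1  -2   2  -1 ]
  [ 0  0   1   1   0 ]
  [ 0  0   0   0   0 ]
Add 2 times ρ3 to ρ2.
  [ 1  0  0  -1   2 ]
  [ 0  1  0   4  -1 ]
  [ 0  0  1   1   0 ]
  [ 0  0  0   0   0 ]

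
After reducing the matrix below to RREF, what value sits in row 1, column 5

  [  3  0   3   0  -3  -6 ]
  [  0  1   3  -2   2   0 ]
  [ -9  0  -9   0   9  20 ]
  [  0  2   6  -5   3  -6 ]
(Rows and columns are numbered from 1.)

Multiply R1 by 1/3.
  [  1  0   1   0  -1  -2 ]
  [  0  1   3  -2   2   0 ]
  [ -9  0  -9   0   9  20 ]
  [  0  2   6  -5   3  -6 ]
Add 9 times R1 to R3.
  [ 1  0  1   0  -1  -2 ]
  [ 0  1  3  -2   2   0 ]
  [ 0  0  0   0   0   2 ]
  [ 0  2  6  -5   3  -6 ]
Subtract 2 times R2 from R4.
  [ 1  0  1   0  -1  -2 ]
  [ 0  1  3  -2   2   0 ]
  [ 0  0  0   0   0   2 ]
  [ 0  0  0  -1  -1  -6 ]
Swap R3 and R4.
  [ 1  0  1   0  -1  -2 ]
  [ 0  1  3  -2   2   0 ]
  [ 0  0  0  -1  -1  -6 ]
  [ 0  0  0   0   0   2 ]
Multiply R3 by -1.
  [ 1  0  1   0  -1  -2 ]
  [ 0  1  3  -2   2   0 ]
  [ 0  0  0   1   1   6 ]
  [ 0  0  0   0   0   2 ]
Multiply R4 by 1/2.
  [ 1  0  1   0  -1  -2 ]
  [ 0  1  3  -2   2   0 ]
  [ 0  0  0   1   1   6 ]
  [ 0  0  0   0   0   1 ]
Subtract 6 times R4 from R3.
  [ 1  0  1   0  -1  -2 ]
  [ 0  1  3  -2   2   0 ]
  [ 0  0  0   1   1   0 ]
  [ 0  0  0   0   0   1 ]
Add 2 times R4 to R1.
  [ 1  0  1   0  -1  0 ]
  [ 0  1  3  -2   2  0 ]
  [ 0  0  0   1   1  0 ]
  [ 0  0  0   0   0  1 ]
Add 2 times R3 to R2.
  [ 1  0  1  0  -1  0 ]
  [ 0  1  3  0   4  0 ]
  [ 0  0  0  1   1  0 ]
  [ 0  0  0  0   0  1 ]

-1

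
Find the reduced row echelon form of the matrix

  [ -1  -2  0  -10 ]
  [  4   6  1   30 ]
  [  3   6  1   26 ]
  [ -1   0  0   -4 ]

R1 ← -1·R1
R2 ← R2 − 4·R1
R3 ← R3 − 3·R1
R4 ← R4 + R1
R2 ← -1/2·R2
R4 ← R4 − 2·R2
R4 ← R4 − R3
R2 ← R2 + 1/2·R3
R1 ← R1 − 2·R2

[[1, 0, 0, 4], [0, 1, 0, 3], [0, 0, 1, -4], [0, 0, 0, 0]]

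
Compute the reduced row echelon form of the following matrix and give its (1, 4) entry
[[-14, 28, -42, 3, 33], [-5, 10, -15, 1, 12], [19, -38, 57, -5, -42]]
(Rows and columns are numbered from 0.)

-3

r1 -> -1/14·r1
  [  1   -2    3  -3/14  -33/14 ]
  [ -5   10  -15      1      12 ]
  [ 19  -38   57     -5     -42 ]
r2 -> r2 + 5·r1
  [  1   -2   3  -3/14  -33/14 ]
  [  0    0   0  -1/14    3/14 ]
  [ 19  -38  57     -5     -42 ]
r3 -> r3 − 19·r1
  [ 1  -2  3   -3/14  -33/14 ]
  [ 0   0  0   -1/14    3/14 ]
  [ 0   0  0  -13/14   39/14 ]
r2 -> -14·r2
  [ 1  -2  3   -3/14  -33/14 ]
  [ 0   0  0       1      -3 ]
  [ 0   0  0  -13/14   39/14 ]
r3 -> r3 + 13/14·r2
  [ 1  -2  3  -3/14  -33/14 ]
  [ 0   0  0      1      -3 ]
  [ 0   0  0      0       0 ]
r1 -> r1 + 3/14·r2
  [ 1  -2  3  0  -3 ]
  [ 0   0  0  1  -3 ]
  [ 0   0  0  0   0 ]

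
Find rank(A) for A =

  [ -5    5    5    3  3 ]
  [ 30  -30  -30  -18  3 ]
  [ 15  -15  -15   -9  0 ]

rank = 2

R1 ← -1/5·R1
R2 ← R2 − 30·R1
R3 ← R3 − 15·R1
R2 ← 1/21·R2
R3 ← R3 − 9·R2
R1 ← R1 + 3/5·R2
The reduced form has 2 nonzero rows.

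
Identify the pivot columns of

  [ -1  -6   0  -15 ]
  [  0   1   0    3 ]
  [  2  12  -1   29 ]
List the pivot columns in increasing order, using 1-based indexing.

R1 ← -1·R1
  [ 1   6   0  15 ]
  [ 0   1   0   3 ]
  [ 2  12  -1  29 ]
R3 ← R3 − 2·R1
  [ 1  6   0  15 ]
  [ 0  1   0   3 ]
  [ 0  0  -1  -1 ]
R3 ← -1·R3
  [ 1  6  0  15 ]
  [ 0  1  0   3 ]
  [ 0  0  1   1 ]
R1 ← R1 − 6·R2
  [ 1  0  0  -3 ]
  [ 0  1  0   3 ]
  [ 0  0  1   1 ]
Pivot columns are the columns containing a leading 1.

1, 2, 3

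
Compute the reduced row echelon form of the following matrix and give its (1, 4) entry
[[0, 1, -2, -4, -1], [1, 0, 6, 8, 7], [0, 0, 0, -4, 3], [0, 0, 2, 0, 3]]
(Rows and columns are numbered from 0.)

Swap R1 and R2.
  [ 1  0   6   8   7 ]
  [ 0  1  -2  -4  -1 ]
  [ 0  0   0  -4   3 ]
  [ 0  0   2   0   3 ]
Swap R3 and R4.
  [ 1  0   6   8   7 ]
  [ 0  1  -2  -4  -1 ]
  [ 0  0   2   0   3 ]
  [ 0  0   0  -4   3 ]
Multiply R3 by 1/2.
  [ 1  0   6   8    7 ]
  [ 0  1  -2  -4   -1 ]
  [ 0  0   1   0  3/2 ]
  [ 0  0   0  -4    3 ]
Multiply R4 by -1/4.
  [ 1  0   6   8     7 ]
  [ 0  1  -2  -4    -1 ]
  [ 0  0   1   0   3/2 ]
  [ 0  0   0   1  -3/4 ]
Add 4 times R4 to R2.
  [ 1  0   6  8     7 ]
  [ 0  1  -2  0    -4 ]
  [ 0  0   1  0   3/2 ]
  [ 0  0   0  1  -3/4 ]
Subtract 8 times R4 from R1.
  [ 1  0   6  0    13 ]
  [ 0  1  -2  0    -4 ]
  [ 0  0   1  0   3/2 ]
  [ 0  0   0  1  -3/4 ]
Add 2 times R3 to R2.
  [ 1  0  6  0    13 ]
  [ 0  1  0  0    -1 ]
  [ 0  0  1  0   3/2 ]
  [ 0  0  0  1  -3/4 ]
Subtract 6 times R3 from R1.
  [ 1  0  0  0     4 ]
  [ 0  1  0  0    -1 ]
  [ 0  0  1  0   3/2 ]
  [ 0  0  0  1  -3/4 ]

-1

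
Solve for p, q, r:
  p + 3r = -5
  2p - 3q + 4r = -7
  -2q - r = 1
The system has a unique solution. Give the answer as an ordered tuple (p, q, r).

(4, 1, -3)

Form the augmented matrix and row-reduce:
  [ 1   0   3  |  -5 ]
  [ 2  -3   4  |  -7 ]
  [ 0  -2  -1  |   1 ]
Subtract 2 times R1 from R2.
  [ 1   0   3  |  -5 ]
  [ 0  -3  -2  |   3 ]
  [ 0  -2  -1  |   1 ]
Multiply R2 by -1/3.
  [ 1   0    3  |  -5 ]
  [ 0   1  2/3  |  -1 ]
  [ 0  -2   -1  |   1 ]
Add 2 times R2 to R3.
  [ 1  0    3  |  -5 ]
  [ 0  1  2/3  |  -1 ]
  [ 0  0  1/3  |  -1 ]
Multiply R3 by 3.
  [ 1  0    3  |  -5 ]
  [ 0  1  2/3  |  -1 ]
  [ 0  0    1  |  -3 ]
Subtract 2/3 times R3 from R2.
  [ 1  0  3  |  -5 ]
  [ 0  1  0  |   1 ]
  [ 0  0  1  |  -3 ]
Subtract 3 times R3 from R1.
  [ 1  0  0  |   4 ]
  [ 0  1  0  |   1 ]
  [ 0  0  1  |  -3 ]
Reading off the last column: p = 4, q = 1, r = -3.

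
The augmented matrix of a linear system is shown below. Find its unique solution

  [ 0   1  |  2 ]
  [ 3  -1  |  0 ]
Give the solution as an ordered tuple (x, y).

ρ1 <-> ρ2
  [ 3  -1  |  0 ]
  [ 0   1  |  2 ]
ρ1 ← 1/3·ρ1
  [ 1  -1/3  |  0 ]
  [ 0     1  |  2 ]
ρ1 ← ρ1 + 1/3·ρ2
  [ 1  0  |  2/3 ]
  [ 0  1  |    2 ]
Reading off the last column: x = 2/3, y = 2.

(2/3, 2)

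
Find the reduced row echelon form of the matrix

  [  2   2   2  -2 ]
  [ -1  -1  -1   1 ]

ρ1 ← 1/2·ρ1
ρ2 ← ρ2 + ρ1

[[1, 1, 1, -1], [0, 0, 0, 0]]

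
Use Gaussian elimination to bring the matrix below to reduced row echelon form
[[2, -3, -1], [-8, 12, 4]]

Multiply r1 by 1/2.
  [  1  -3/2  -1/2 ]
  [ -8    12     4 ]
Add 8 times r1 to r2.
  [ 1  -3/2  -1/2 ]
  [ 0     0     0 ]

[[1, -3/2, -1/2], [0, 0, 0]]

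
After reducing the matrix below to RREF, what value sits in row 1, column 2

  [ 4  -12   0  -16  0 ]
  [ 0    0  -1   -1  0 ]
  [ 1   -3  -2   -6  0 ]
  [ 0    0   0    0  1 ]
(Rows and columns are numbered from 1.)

-3

R1 := 1/4·R1
  [ 1  -3   0  -4  0 ]
  [ 0   0  -1  -1  0 ]
  [ 1  -3  -2  -6  0 ]
  [ 0   0   0   0  1 ]
R3 := R3 − R1
  [ 1  -3   0  -4  0 ]
  [ 0   0  -1  -1  0 ]
  [ 0   0  -2  -2  0 ]
  [ 0   0   0   0  1 ]
R2 := -1·R2
  [ 1  -3   0  -4  0 ]
  [ 0   0   1   1  0 ]
  [ 0   0  -2  -2  0 ]
  [ 0   0   0   0  1 ]
R3 := R3 + 2·R2
  [ 1  -3  0  -4  0 ]
  [ 0   0  1   1  0 ]
  [ 0   0  0   0  0 ]
  [ 0   0  0   0  1 ]
R3 <-> R4
  [ 1  -3  0  -4  0 ]
  [ 0   0  1   1  0 ]
  [ 0   0  0   0  1 ]
  [ 0   0  0   0  0 ]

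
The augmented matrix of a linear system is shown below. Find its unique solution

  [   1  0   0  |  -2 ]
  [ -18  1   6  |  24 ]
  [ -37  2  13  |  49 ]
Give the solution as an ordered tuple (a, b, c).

(-2, -6, -1)

r2 -> r2 + 18·r1
r3 -> r3 + 37·r1
r3 -> r3 − 2·r2
r2 -> r2 − 6·r3
Reading off the last column: a = -2, b = -6, c = -1.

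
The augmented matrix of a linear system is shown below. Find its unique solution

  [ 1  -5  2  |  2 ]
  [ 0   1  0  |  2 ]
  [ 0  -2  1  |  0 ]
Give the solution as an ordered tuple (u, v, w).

R3 → R3 + 2·R2
  [ 1  -5  2  |  2 ]
  [ 0   1  0  |  2 ]
  [ 0   0  1  |  4 ]
R1 → R1 − 2·R3
  [ 1  -5  0  |  -6 ]
  [ 0   1  0  |   2 ]
  [ 0   0  1  |   4 ]
R1 → R1 + 5·R2
  [ 1  0  0  |  4 ]
  [ 0  1  0  |  2 ]
  [ 0  0  1  |  4 ]
Reading off the last column: u = 4, v = 2, w = 4.

(4, 2, 4)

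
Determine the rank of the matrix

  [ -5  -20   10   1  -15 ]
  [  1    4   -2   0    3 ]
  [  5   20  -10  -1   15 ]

r1 := -1/5·r1
  [ 1   4   -2  -1/5   3 ]
  [ 1   4   -2     0   3 ]
  [ 5  20  -10    -1  15 ]
r2 := r2 − r1
  [ 1   4   -2  -1/5   3 ]
  [ 0   0    0   1/5   0 ]
  [ 5  20  -10    -1  15 ]
r3 := r3 − 5·r1
  [ 1  4  -2  -1/5  3 ]
  [ 0  0   0   1/5  0 ]
  [ 0  0   0     0  0 ]
r2 := 5·r2
  [ 1  4  -2  -1/5  3 ]
  [ 0  0   0     1  0 ]
  [ 0  0   0     0  0 ]
r1 := r1 + 1/5·r2
  [ 1  4  -2  0  3 ]
  [ 0  0   0  1  0 ]
  [ 0  0   0  0  0 ]
The reduced form has 2 nonzero rows.

rank = 2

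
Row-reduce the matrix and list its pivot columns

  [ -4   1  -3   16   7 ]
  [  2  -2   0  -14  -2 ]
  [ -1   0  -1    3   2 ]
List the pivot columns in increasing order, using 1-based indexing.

r1 := -1/4·r1
r2 := r2 − 2·r1
r3 := r3 + r1
r2 := -2/3·r2
r3 := r3 + 1/4·r2
r1 := r1 + 1/4·r2
Pivot columns are the columns containing a leading 1.

1, 2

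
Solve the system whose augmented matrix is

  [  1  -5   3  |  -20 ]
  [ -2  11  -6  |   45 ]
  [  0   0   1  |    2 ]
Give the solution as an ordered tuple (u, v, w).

(-1, 5, 2)

R2 ← R2 + 2·R1
R1 ← R1 − 3·R3
R1 ← R1 + 5·R2
Reading off the last column: u = -1, v = 5, w = 2.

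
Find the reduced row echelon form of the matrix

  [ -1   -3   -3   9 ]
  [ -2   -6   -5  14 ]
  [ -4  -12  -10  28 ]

R1 -> -1·R1
R2 -> R2 + 2·R1
R3 -> R3 + 4·R1
R3 -> R3 − 2·R2
R1 -> R1 − 3·R2

[[1, 3, 0, 3], [0, 0, 1, -4], [0, 0, 0, 0]]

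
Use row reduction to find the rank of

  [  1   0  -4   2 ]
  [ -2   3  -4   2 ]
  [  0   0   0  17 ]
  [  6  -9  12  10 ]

Add 2 times R1 to R2.
  [ 1   0   -4   2 ]
  [ 0   3  -12   6 ]
  [ 0   0    0  17 ]
  [ 6  -9   12  10 ]
Subtract 6 times R1 from R4.
  [ 1   0   -4   2 ]
  [ 0   3  -12   6 ]
  [ 0   0    0  17 ]
  [ 0  -9   36  -2 ]
Multiply R2 by 1/3.
  [ 1   0  -4   2 ]
  [ 0   1  -4   2 ]
  [ 0   0   0  17 ]
  [ 0  -9  36  -2 ]
Add 9 times R2 to R4.
  [ 1  0  -4   2 ]
  [ 0  1  -4   2 ]
  [ 0  0   0  17 ]
  [ 0  0   0  16 ]
Multiply R3 by 1/17.
  [ 1  0  -4   2 ]
  [ 0  1  -4   2 ]
  [ 0  0   0   1 ]
  [ 0  0   0  16 ]
Subtract 16 times R3 from R4.
  [ 1  0  -4  2 ]
  [ 0  1  -4  2 ]
  [ 0  0   0  1 ]
  [ 0  0   0  0 ]
Subtract 2 times R3 from R2.
  [ 1  0  -4  2 ]
  [ 0  1  -4  0 ]
  [ 0  0   0  1 ]
  [ 0  0   0  0 ]
Subtract 2 times R3 from R1.
  [ 1  0  -4  0 ]
  [ 0  1  -4  0 ]
  [ 0  0   0  1 ]
  [ 0  0   0  0 ]
The reduced form has 3 nonzero rows.

rank = 3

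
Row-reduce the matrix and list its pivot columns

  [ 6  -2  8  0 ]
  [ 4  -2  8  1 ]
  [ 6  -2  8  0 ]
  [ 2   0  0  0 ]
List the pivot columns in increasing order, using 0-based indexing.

Multiply r1 by 1/6.
  [ 1  -1/3  4/3  0 ]
  [ 4    -2    8  1 ]
  [ 6    -2    8  0 ]
  [ 2     0    0  0 ]
Subtract 4 times r1 from r2.
  [ 1  -1/3  4/3  0 ]
  [ 0  -2/3  8/3  1 ]
  [ 6    -2    8  0 ]
  [ 2     0    0  0 ]
Subtract 6 times r1 from r3.
  [ 1  -1/3  4/3  0 ]
  [ 0  -2/3  8/3  1 ]
  [ 0     0    0  0 ]
  [ 2     0    0  0 ]
Subtract 2 times r1 from r4.
  [ 1  -1/3   4/3  0 ]
  [ 0  -2/3   8/3  1 ]
  [ 0     0     0  0 ]
  [ 0   2/3  -8/3  0 ]
Multiply r2 by -3/2.
  [ 1  -1/3   4/3     0 ]
  [ 0     1    -4  -3/2 ]
  [ 0     0     0     0 ]
  [ 0   2/3  -8/3     0 ]
Subtract 2/3 times r2 from r4.
  [ 1  -1/3  4/3     0 ]
  [ 0     1   -4  -3/2 ]
  [ 0     0    0     0 ]
  [ 0     0    0     1 ]
Swap r3 and r4.
  [ 1  -1/3  4/3     0 ]
  [ 0     1   -4  -3/2 ]
  [ 0     0    0     1 ]
  [ 0     0    0     0 ]
Add 3/2 times r3 to r2.
  [ 1  -1/3  4/3  0 ]
  [ 0     1   -4  0 ]
  [ 0     0    0  1 ]
  [ 0     0    0  0 ]
Add 1/3 times r2 to r1.
  [ 1  0   0  0 ]
  [ 0  1  -4  0 ]
  [ 0  0   0  1 ]
  [ 0  0   0  0 ]
Pivot columns are the columns containing a leading 1.

0, 1, 3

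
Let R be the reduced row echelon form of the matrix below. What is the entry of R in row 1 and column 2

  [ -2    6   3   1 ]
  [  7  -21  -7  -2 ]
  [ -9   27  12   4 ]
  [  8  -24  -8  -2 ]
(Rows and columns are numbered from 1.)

-3

Multiply ρ1 by -1/2.
  [  1   -3  -3/2  -1/2 ]
  [  7  -21    -7    -2 ]
  [ -9   27    12     4 ]
  [  8  -24    -8    -2 ]
Subtract 7 times ρ1 from ρ2.
  [  1   -3  -3/2  -1/2 ]
  [  0    0   7/2   3/2 ]
  [ -9   27    12     4 ]
  [  8  -24    -8    -2 ]
Add 9 times ρ1 to ρ3.
  [ 1   -3  -3/2  -1/2 ]
  [ 0    0   7/2   3/2 ]
  [ 0    0  -3/2  -1/2 ]
  [ 8  -24    -8    -2 ]
Subtract 8 times ρ1 from ρ4.
  [ 1  -3  -3/2  -1/2 ]
  [ 0   0   7/2   3/2 ]
  [ 0   0  -3/2  -1/2 ]
  [ 0   0     4     2 ]
Multiply ρ2 by 2/7.
  [ 1  -3  -3/2  -1/2 ]
  [ 0   0     1   3/7 ]
  [ 0   0  -3/2  -1/2 ]
  [ 0   0     4     2 ]
Add 3/2 times ρ2 to ρ3.
  [ 1  -3  -3/2  -1/2 ]
  [ 0   0     1   3/7 ]
  [ 0   0     0   1/7 ]
  [ 0   0     4     2 ]
Subtract 4 times ρ2 from ρ4.
  [ 1  -3  -3/2  -1/2 ]
  [ 0   0     1   3/7 ]
  [ 0   0     0   1/7 ]
  [ 0   0     0   2/7 ]
Multiply ρ3 by 7.
  [ 1  -3  -3/2  -1/2 ]
  [ 0   0     1   3/7 ]
  [ 0   0     0     1 ]
  [ 0   0     0   2/7 ]
Subtract 2/7 times ρ3 from ρ4.
  [ 1  -3  -3/2  -1/2 ]
  [ 0   0     1   3/7 ]
  [ 0   0     0     1 ]
  [ 0   0     0     0 ]
Subtract 3/7 times ρ3 from ρ2.
  [ 1  -3  -3/2  -1/2 ]
  [ 0   0     1     0 ]
  [ 0   0     0     1 ]
  [ 0   0     0     0 ]
Add 1/2 times ρ3 to ρ1.
  [ 1  -3  -3/2  0 ]
  [ 0   0     1  0 ]
  [ 0   0     0  1 ]
  [ 0   0     0  0 ]
Add 3/2 times ρ2 to ρ1.
  [ 1  -3  0  0 ]
  [ 0   0  1  0 ]
  [ 0   0  0  1 ]
  [ 0   0  0  0 ]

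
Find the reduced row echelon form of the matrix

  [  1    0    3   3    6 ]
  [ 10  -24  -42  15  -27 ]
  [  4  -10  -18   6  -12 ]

ρ2 → ρ2 − 10·ρ1
  [ 1    0    3    3    6 ]
  [ 0  -24  -72  -15  -87 ]
  [ 4  -10  -18    6  -12 ]
ρ3 → ρ3 − 4·ρ1
  [ 1    0    3    3    6 ]
  [ 0  -24  -72  -15  -87 ]
  [ 0  -10  -30   -6  -36 ]
ρ2 → -1/24·ρ2
  [ 1    0    3    3     6 ]
  [ 0    1    3  5/8  29/8 ]
  [ 0  -10  -30   -6   -36 ]
ρ3 → ρ3 + 10·ρ2
  [ 1  0  3    3     6 ]
  [ 0  1  3  5/8  29/8 ]
  [ 0  0  0  1/4   1/4 ]
ρ3 → 4·ρ3
  [ 1  0  3    3     6 ]
  [ 0  1  3  5/8  29/8 ]
  [ 0  0  0    1     1 ]
ρ2 → ρ2 − 5/8·ρ3
  [ 1  0  3  3  6 ]
  [ 0  1  3  0  3 ]
  [ 0  0  0  1  1 ]
ρ1 → ρ1 − 3·ρ3
  [ 1  0  3  0  3 ]
  [ 0  1  3  0  3 ]
  [ 0  0  0  1  1 ]

[[1, 0, 3, 0, 3], [0, 1, 3, 0, 3], [0, 0, 0, 1, 1]]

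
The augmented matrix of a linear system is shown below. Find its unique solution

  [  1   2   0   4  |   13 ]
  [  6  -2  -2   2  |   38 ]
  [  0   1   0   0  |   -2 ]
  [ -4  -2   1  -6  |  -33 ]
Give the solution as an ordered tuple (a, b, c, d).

(5, -2, 1, 3)

Subtract 6 times R1 from R2.
Add 4 times R1 to R4.
Multiply R2 by -1/14.
Subtract R2 from R3.
Subtract 6 times R2 from R4.
Multiply R3 by -7.
Subtract 1/7 times R3 from R4.
Multiply R4 by -1.
Subtract 11 times R4 from R3.
Subtract 11/7 times R4 from R2.
Subtract 4 times R4 from R1.
Subtract 1/7 times R3 from R2.
Subtract 2 times R2 from R1.
Reading off the last column: a = 5, b = -2, c = 1, d = 3.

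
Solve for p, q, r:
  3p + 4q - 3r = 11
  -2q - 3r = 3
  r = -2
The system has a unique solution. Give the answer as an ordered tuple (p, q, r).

Form the augmented matrix and row-reduce:
  [ 3   4  -3  |  11 ]
  [ 0  -2  -3  |   3 ]
  [ 0   0   1  |  -2 ]
Multiply R1 by 1/3.
  [ 1  4/3  -1  |  11/3 ]
  [ 0   -2  -3  |     3 ]
  [ 0    0   1  |    -2 ]
Multiply R2 by -1/2.
  [ 1  4/3   -1  |  11/3 ]
  [ 0    1  3/2  |  -3/2 ]
  [ 0    0    1  |    -2 ]
Subtract 3/2 times R3 from R2.
  [ 1  4/3  -1  |  11/3 ]
  [ 0    1   0  |   3/2 ]
  [ 0    0   1  |    -2 ]
Add R3 to R1.
  [ 1  4/3  0  |  5/3 ]
  [ 0    1  0  |  3/2 ]
  [ 0    0  1  |   -2 ]
Subtract 4/3 times R2 from R1.
  [ 1  0  0  |  -1/3 ]
  [ 0  1  0  |   3/2 ]
  [ 0  0  1  |    -2 ]
Reading off the last column: p = -1/3, q = 3/2, r = -2.

(-1/3, 3/2, -2)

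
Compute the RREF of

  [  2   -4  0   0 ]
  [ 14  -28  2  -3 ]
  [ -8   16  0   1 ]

r1 → 1/2·r1
  [  1   -2  0   0 ]
  [ 14  -28  2  -3 ]
  [ -8   16  0   1 ]
r2 → r2 − 14·r1
  [  1  -2  0   0 ]
  [  0   0  2  -3 ]
  [ -8  16  0   1 ]
r3 → r3 + 8·r1
  [ 1  -2  0   0 ]
  [ 0   0  2  -3 ]
  [ 0   0  0   1 ]
r2 → 1/2·r2
  [ 1  -2  0     0 ]
  [ 0   0  1  -3/2 ]
  [ 0   0  0     1 ]
r2 → r2 + 3/2·r3
  [ 1  -2  0  0 ]
  [ 0   0  1  0 ]
  [ 0   0  0  1 ]

[[1, -2, 0, 0], [0, 0, 1, 0], [0, 0, 0, 1]]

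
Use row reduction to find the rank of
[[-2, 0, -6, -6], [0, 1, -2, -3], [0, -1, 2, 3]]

R1 -> -1/2·R1
R3 -> R3 + R2
The reduced form has 2 nonzero rows.

rank = 2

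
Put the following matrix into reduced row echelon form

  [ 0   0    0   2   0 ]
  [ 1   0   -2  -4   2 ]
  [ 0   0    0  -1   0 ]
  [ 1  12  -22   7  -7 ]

[[1, 0, -2, 0, 2], [0, 1, -5/3, 0, -3/4], [0, 0, 0, 1, 0], [0, 0, 0, 0, 0]]

R1 <-> R2
  [ 1   0   -2  -4   2 ]
  [ 0   0    0   2   0 ]
  [ 0   0    0  -1   0 ]
  [ 1  12  -22   7  -7 ]
R4 → R4 − R1
  [ 1   0   -2  -4   2 ]
  [ 0   0    0   2   0 ]
  [ 0   0    0  -1   0 ]
  [ 0  12  -20  11  -9 ]
R2 <-> R4
  [ 1   0   -2  -4   2 ]
  [ 0  12  -20  11  -9 ]
  [ 0   0    0  -1   0 ]
  [ 0   0    0   2   0 ]
R2 → 1/12·R2
  [ 1  0    -2     -4     2 ]
  [ 0  1  -5/3  11/12  -3/4 ]
  [ 0  0     0     -1     0 ]
  [ 0  0     0      2     0 ]
R3 → -1·R3
  [ 1  0    -2     -4     2 ]
  [ 0  1  -5/3  11/12  -3/4 ]
  [ 0  0     0      1     0 ]
  [ 0  0     0      2     0 ]
R4 → R4 − 2·R3
  [ 1  0    -2     -4     2 ]
  [ 0  1  -5/3  11/12  -3/4 ]
  [ 0  0     0      1     0 ]
  [ 0  0     0      0     0 ]
R2 → R2 − 11/12·R3
  [ 1  0    -2  -4     2 ]
  [ 0  1  -5/3   0  -3/4 ]
  [ 0  0     0   1     0 ]
  [ 0  0     0   0     0 ]
R1 → R1 + 4·R3
  [ 1  0    -2  0     2 ]
  [ 0  1  -5/3  0  -3/4 ]
  [ 0  0     0  1     0 ]
  [ 0  0     0  0     0 ]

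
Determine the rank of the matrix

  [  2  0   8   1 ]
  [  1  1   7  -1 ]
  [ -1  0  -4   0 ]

Multiply R1 by 1/2.
  [  1  0   4  1/2 ]
  [  1  1   7   -1 ]
  [ -1  0  -4    0 ]
Subtract R1 from R2.
  [  1  0   4   1/2 ]
  [  0  1   3  -3/2 ]
  [ -1  0  -4     0 ]
Add R1 to R3.
  [ 1  0  4   1/2 ]
  [ 0  1  3  -3/2 ]
  [ 0  0  0   1/2 ]
Multiply R3 by 2.
  [ 1  0  4   1/2 ]
  [ 0  1  3  -3/2 ]
  [ 0  0  0     1 ]
Add 3/2 times R3 to R2.
  [ 1  0  4  1/2 ]
  [ 0  1  3    0 ]
  [ 0  0  0    1 ]
Subtract 1/2 times R3 from R1.
  [ 1  0  4  0 ]
  [ 0  1  3  0 ]
  [ 0  0  0  1 ]
The reduced form has 3 nonzero rows.

rank = 3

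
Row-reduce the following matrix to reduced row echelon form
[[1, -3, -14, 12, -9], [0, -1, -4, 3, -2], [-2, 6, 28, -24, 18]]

ρ3 -> ρ3 + 2·ρ1
  [ 1  -3  -14  12  -9 ]
  [ 0  -1   -4   3  -2 ]
  [ 0   0    0   0   0 ]
ρ2 -> -1·ρ2
  [ 1  -3  -14  12  -9 ]
  [ 0   1    4  -3   2 ]
  [ 0   0    0   0   0 ]
ρ1 -> ρ1 + 3·ρ2
  [ 1  0  -2   3  -3 ]
  [ 0  1   4  -3   2 ]
  [ 0  0   0   0   0 ]

[[1, 0, -2, 3, -3], [0, 1, 4, -3, 2], [0, 0, 0, 0, 0]]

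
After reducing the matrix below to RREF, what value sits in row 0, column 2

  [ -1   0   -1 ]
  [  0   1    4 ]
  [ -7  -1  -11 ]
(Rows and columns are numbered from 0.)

Multiply ρ1 by -1.
  [  1   0    1 ]
  [  0   1    4 ]
  [ -7  -1  -11 ]
Add 7 times ρ1 to ρ3.
  [ 1   0   1 ]
  [ 0   1   4 ]
  [ 0  -1  -4 ]
Add ρ2 to ρ3.
  [ 1  0  1 ]
  [ 0  1  4 ]
  [ 0  0  0 ]

1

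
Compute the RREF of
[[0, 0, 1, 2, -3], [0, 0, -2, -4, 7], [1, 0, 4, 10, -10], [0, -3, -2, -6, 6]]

[[1, 0, 0, 2, 0], [0, 1, 0, 2/3, 0], [0, 0, 1, 2, 0], [0, 0, 0, 0, 1]]

r1 <-> r3
  [ 1   0   4  10  -10 ]
  [ 0   0  -2  -4    7 ]
  [ 0   0   1   2   -3 ]
  [ 0  -3  -2  -6    6 ]
r2 <-> r4
  [ 1   0   4  10  -10 ]
  [ 0  -3  -2  -6    6 ]
  [ 0   0   1   2   -3 ]
  [ 0   0  -2  -4    7 ]
r2 := -1/3·r2
  [ 1  0    4  10  -10 ]
  [ 0  1  2/3   2   -2 ]
  [ 0  0    1   2   -3 ]
  [ 0  0   -2  -4    7 ]
r4 := r4 + 2·r3
  [ 1  0    4  10  -10 ]
  [ 0  1  2/3   2   -2 ]
  [ 0  0    1   2   -3 ]
  [ 0  0    0   0    1 ]
r3 := r3 + 3·r4
  [ 1  0    4  10  -10 ]
  [ 0  1  2/3   2   -2 ]
  [ 0  0    1   2    0 ]
  [ 0  0    0   0    1 ]
r2 := r2 + 2·r4
  [ 1  0    4  10  -10 ]
  [ 0  1  2/3   2    0 ]
  [ 0  0    1   2    0 ]
  [ 0  0    0   0    1 ]
r1 := r1 + 10·r4
  [ 1  0    4  10  0 ]
  [ 0  1  2/3   2  0 ]
  [ 0  0    1   2  0 ]
  [ 0  0    0   0  1 ]
r2 := r2 − 2/3·r3
  [ 1  0  4   10  0 ]
  [ 0  1  0  2/3  0 ]
  [ 0  0  1    2  0 ]
  [ 0  0  0    0  1 ]
r1 := r1 − 4·r3
  [ 1  0  0    2  0 ]
  [ 0  1  0  2/3  0 ]
  [ 0  0  1    2  0 ]
  [ 0  0  0    0  1 ]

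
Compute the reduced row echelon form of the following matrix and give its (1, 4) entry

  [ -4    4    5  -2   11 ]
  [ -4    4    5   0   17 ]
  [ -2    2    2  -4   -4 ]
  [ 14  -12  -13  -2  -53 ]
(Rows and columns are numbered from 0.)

4

r1 → -1/4·r1
r2 → r2 + 4·r1
r3 → r3 + 2·r1
r4 → r4 − 14·r1
r2 <-> r4
r2 → 1/2·r2
r3 → -2·r3
r4 → 1/2·r4
r3 → r3 − 6·r4
r2 → r2 + 9/2·r4
r1 → r1 − 1/2·r4
r2 → r2 − 9/4·r3
r1 → r1 + 5/4·r3
r1 → r1 + r2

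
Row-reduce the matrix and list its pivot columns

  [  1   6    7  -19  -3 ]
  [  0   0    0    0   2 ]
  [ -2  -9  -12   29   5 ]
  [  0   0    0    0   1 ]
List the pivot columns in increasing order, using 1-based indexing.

r3 -> r3 + 2·r1
  [ 1  6  7  -19  -3 ]
  [ 0  0  0    0   2 ]
  [ 0  3  2   -9  -1 ]
  [ 0  0  0    0   1 ]
r2 <-> r3
  [ 1  6  7  -19  -3 ]
  [ 0  3  2   -9  -1 ]
  [ 0  0  0    0   2 ]
  [ 0  0  0    0   1 ]
r2 -> 1/3·r2
  [ 1  6    7  -19    -3 ]
  [ 0  1  2/3   -3  -1/3 ]
  [ 0  0    0    0     2 ]
  [ 0  0    0    0     1 ]
r3 -> 1/2·r3
  [ 1  6    7  -19    -3 ]
  [ 0  1  2/3   -3  -1/3 ]
  [ 0  0    0    0     1 ]
  [ 0  0    0    0     1 ]
r4 -> r4 − r3
  [ 1  6    7  -19    -3 ]
  [ 0  1  2/3   -3  -1/3 ]
  [ 0  0    0    0     1 ]
  [ 0  0    0    0     0 ]
r2 -> r2 + 1/3·r3
  [ 1  6    7  -19  -3 ]
  [ 0  1  2/3   -3   0 ]
  [ 0  0    0    0   1 ]
  [ 0  0    0    0   0 ]
r1 -> r1 + 3·r3
  [ 1  6    7  -19  0 ]
  [ 0  1  2/3   -3  0 ]
  [ 0  0    0    0  1 ]
  [ 0  0    0    0  0 ]
r1 -> r1 − 6·r2
  [ 1  0    3  -1  0 ]
  [ 0  1  2/3  -3  0 ]
  [ 0  0    0   0  1 ]
  [ 0  0    0   0  0 ]
Pivot columns are the columns containing a leading 1.

1, 2, 5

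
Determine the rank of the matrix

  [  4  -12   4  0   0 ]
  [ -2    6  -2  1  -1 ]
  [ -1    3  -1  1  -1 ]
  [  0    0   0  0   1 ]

rank = 3

Multiply R1 by 1/4.
Add 2 times R1 to R2.
Add R1 to R3.
Subtract R2 from R3.
Swap R3 and R4.
Add R3 to R2.
The reduced form has 3 nonzero rows.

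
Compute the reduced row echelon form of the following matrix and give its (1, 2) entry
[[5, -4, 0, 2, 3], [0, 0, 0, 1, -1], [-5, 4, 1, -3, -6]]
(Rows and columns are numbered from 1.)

Multiply R1 by 1/5.
Add 5 times R1 to R3.
Swap R2 and R3.
Add R3 to R2.
Subtract 2/5 times R3 from R1.

-4/5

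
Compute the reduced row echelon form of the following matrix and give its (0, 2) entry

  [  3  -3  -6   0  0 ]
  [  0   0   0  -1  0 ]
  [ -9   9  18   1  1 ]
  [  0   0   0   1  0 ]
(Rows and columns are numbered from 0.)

-2

Multiply R1 by 1/3.
Add 9 times R1 to R3.
Multiply R2 by -1.
Subtract R2 from R3.
Subtract R2 from R4.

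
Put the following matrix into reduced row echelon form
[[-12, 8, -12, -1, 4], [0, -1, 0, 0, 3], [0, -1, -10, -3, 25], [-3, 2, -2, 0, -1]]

R1 := -1/12·R1
  [  1  -2/3    1  1/12  -1/3 ]
  [  0    -1    0     0     3 ]
  [  0    -1  -10    -3    25 ]
  [ -3     2   -2     0    -1 ]
R4 := R4 + 3·R1
  [ 1  -2/3    1  1/12  -1/3 ]
  [ 0    -1    0     0     3 ]
  [ 0    -1  -10    -3    25 ]
  [ 0     0    1   1/4    -2 ]
R2 := -1·R2
  [ 1  -2/3    1  1/12  -1/3 ]
  [ 0     1    0     0    -3 ]
  [ 0    -1  -10    -3    25 ]
  [ 0     0    1   1/4    -2 ]
R3 := R3 + R2
  [ 1  -2/3    1  1/12  -1/3 ]
  [ 0     1    0     0    -3 ]
  [ 0     0  -10    -3    22 ]
  [ 0     0    1   1/4    -2 ]
R3 := -1/10·R3
  [ 1  -2/3  1  1/12   -1/3 ]
  [ 0     1  0     0     -3 ]
  [ 0     0  1  3/10  -11/5 ]
  [ 0     0  1   1/4     -2 ]
R4 := R4 − R3
  [ 1  -2/3  1   1/12   -1/3 ]
  [ 0     1  0      0     -3 ]
  [ 0     0  1   3/10  -11/5 ]
  [ 0     0  0  -1/20    1/5 ]
R4 := -20·R4
  [ 1  -2/3  1  1/12   -1/3 ]
  [ 0     1  0     0     -3 ]
  [ 0     0  1  3/10  -11/5 ]
  [ 0     0  0     1     -4 ]
R3 := R3 − 3/10·R4
  [ 1  -2/3  1  1/12  -1/3 ]
  [ 0     1  0     0    -3 ]
  [ 0     0  1     0    -1 ]
  [ 0     0  0     1    -4 ]
R1 := R1 − 1/12·R4
  [ 1  -2/3  1  0   0 ]
  [ 0     1  0  0  -3 ]
  [ 0     0  1  0  -1 ]
  [ 0     0  0  1  -4 ]
R1 := R1 − R3
  [ 1  -2/3  0  0   1 ]
  [ 0     1  0  0  -3 ]
  [ 0     0  1  0  -1 ]
  [ 0     0  0  1  -4 ]
R1 := R1 + 2/3·R2
  [ 1  0  0  0  -1 ]
  [ 0  1  0  0  -3 ]
  [ 0  0  1  0  -1 ]
  [ 0  0  0  1  -4 ]

[[1, 0, 0, 0, -1], [0, 1, 0, 0, -3], [0, 0, 1, 0, -1], [0, 0, 0, 1, -4]]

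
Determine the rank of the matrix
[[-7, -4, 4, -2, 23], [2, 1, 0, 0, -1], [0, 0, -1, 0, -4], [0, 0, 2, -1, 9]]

R1 ← -1/7·R1
  [ 1  4/7  -4/7  2/7  -23/7 ]
  [ 2    1     0    0     -1 ]
  [ 0    0    -1    0     -4 ]
  [ 0    0     2   -1      9 ]
R2 ← R2 − 2·R1
  [ 1   4/7  -4/7   2/7  -23/7 ]
  [ 0  -1/7   8/7  -4/7   39/7 ]
  [ 0     0    -1     0     -4 ]
  [ 0     0     2    -1      9 ]
R2 ← -7·R2
  [ 1  4/7  -4/7  2/7  -23/7 ]
  [ 0    1    -8    4    -39 ]
  [ 0    0    -1    0     -4 ]
  [ 0    0     2   -1      9 ]
R3 ← -1·R3
  [ 1  4/7  -4/7  2/7  -23/7 ]
  [ 0    1    -8    4    -39 ]
  [ 0    0     1    0      4 ]
  [ 0    0     2   -1      9 ]
R4 ← R4 − 2·R3
  [ 1  4/7  -4/7  2/7  -23/7 ]
  [ 0    1    -8    4    -39 ]
  [ 0    0     1    0      4 ]
  [ 0    0     0   -1      1 ]
R4 ← -1·R4
  [ 1  4/7  -4/7  2/7  -23/7 ]
  [ 0    1    -8    4    -39 ]
  [ 0    0     1    0      4 ]
  [ 0    0     0    1     -1 ]
R2 ← R2 − 4·R4
  [ 1  4/7  -4/7  2/7  -23/7 ]
  [ 0    1    -8    0    -35 ]
  [ 0    0     1    0      4 ]
  [ 0    0     0    1     -1 ]
R1 ← R1 − 2/7·R4
  [ 1  4/7  -4/7  0   -3 ]
  [ 0    1    -8  0  -35 ]
  [ 0    0     1  0    4 ]
  [ 0    0     0  1   -1 ]
R2 ← R2 + 8·R3
  [ 1  4/7  -4/7  0  -3 ]
  [ 0    1     0  0  -3 ]
  [ 0    0     1  0   4 ]
  [ 0    0     0  1  -1 ]
R1 ← R1 + 4/7·R3
  [ 1  4/7  0  0  -5/7 ]
  [ 0    1  0  0    -3 ]
  [ 0    0  1  0     4 ]
  [ 0    0  0  1    -1 ]
R1 ← R1 − 4/7·R2
  [ 1  0  0  0   1 ]
  [ 0  1  0  0  -3 ]
  [ 0  0  1  0   4 ]
  [ 0  0  0  1  -1 ]
The reduced form has 4 nonzero rows.

rank = 4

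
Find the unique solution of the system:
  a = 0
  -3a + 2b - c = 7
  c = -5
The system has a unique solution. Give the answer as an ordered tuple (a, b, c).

(0, 1, -5)

Form the augmented matrix and row-reduce:
  [  1  0   0  |   0 ]
  [ -3  2  -1  |   7 ]
  [  0  0   1  |  -5 ]
R2 -> R2 + 3·R1
R2 -> 1/2·R2
R2 -> R2 + 1/2·R3
Reading off the last column: a = 0, b = 1, c = -5.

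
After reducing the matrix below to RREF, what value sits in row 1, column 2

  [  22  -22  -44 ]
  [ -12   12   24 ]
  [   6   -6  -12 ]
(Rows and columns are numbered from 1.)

-1

r1 → 1/22·r1
  [   1  -1   -2 ]
  [ -12  12   24 ]
  [   6  -6  -12 ]
r2 → r2 + 12·r1
  [ 1  -1   -2 ]
  [ 0   0    0 ]
  [ 6  -6  -12 ]
r3 → r3 − 6·r1
  [ 1  -1  -2 ]
  [ 0   0   0 ]
  [ 0   0   0 ]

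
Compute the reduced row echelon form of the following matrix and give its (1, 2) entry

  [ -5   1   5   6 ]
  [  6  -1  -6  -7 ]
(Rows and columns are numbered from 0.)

R1 -> -1/5·R1
  [ 1  -1/5  -1  -6/5 ]
  [ 6    -1  -6    -7 ]
R2 -> R2 − 6·R1
  [ 1  -1/5  -1  -6/5 ]
  [ 0   1/5   0   1/5 ]
R2 -> 5·R2
  [ 1  -1/5  -1  -6/5 ]
  [ 0     1   0     1 ]
R1 -> R1 + 1/5·R2
  [ 1  0  -1  -1 ]
  [ 0  1   0   1 ]

0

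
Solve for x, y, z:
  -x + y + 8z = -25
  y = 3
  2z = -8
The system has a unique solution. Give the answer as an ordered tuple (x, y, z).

Form the augmented matrix and row-reduce:
  [ -1  1  8  |  -25 ]
  [  0  1  0  |    3 ]
  [  0  0  2  |   -8 ]
R1 ← -1·R1
  [ 1  -1  -8  |  25 ]
  [ 0   1   0  |   3 ]
  [ 0   0   2  |  -8 ]
R3 ← 1/2·R3
  [ 1  -1  -8  |  25 ]
  [ 0   1   0  |   3 ]
  [ 0   0   1  |  -4 ]
R1 ← R1 + 8·R3
  [ 1  -1  0  |  -7 ]
  [ 0   1  0  |   3 ]
  [ 0   0  1  |  -4 ]
R1 ← R1 + R2
  [ 1  0  0  |  -4 ]
  [ 0  1  0  |   3 ]
  [ 0  0  1  |  -4 ]
Reading off the last column: x = -4, y = 3, z = -4.

(-4, 3, -4)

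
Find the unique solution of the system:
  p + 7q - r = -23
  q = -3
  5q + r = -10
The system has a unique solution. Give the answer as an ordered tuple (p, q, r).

(3, -3, 5)

Form the augmented matrix and row-reduce:
  [ 1  7  -1  |  -23 ]
  [ 0  1   0  |   -3 ]
  [ 0  5   1  |  -10 ]
Subtract 5 times R2 from R3.
  [ 1  7  -1  |  -23 ]
  [ 0  1   0  |   -3 ]
  [ 0  0   1  |    5 ]
Add R3 to R1.
  [ 1  7  0  |  -18 ]
  [ 0  1  0  |   -3 ]
  [ 0  0  1  |    5 ]
Subtract 7 times R2 from R1.
  [ 1  0  0  |   3 ]
  [ 0  1  0  |  -3 ]
  [ 0  0  1  |   5 ]
Reading off the last column: p = 3, q = -3, r = 5.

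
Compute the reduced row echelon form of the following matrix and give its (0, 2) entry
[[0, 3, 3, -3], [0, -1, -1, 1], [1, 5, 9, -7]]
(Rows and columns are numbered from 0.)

4

r1 <-> r3
  [ 1   5   9  -7 ]
  [ 0  -1  -1   1 ]
  [ 0   3   3  -3 ]
r2 := -1·r2
  [ 1  5  9  -7 ]
  [ 0  1  1  -1 ]
  [ 0  3  3  -3 ]
r3 := r3 − 3·r2
  [ 1  5  9  -7 ]
  [ 0  1  1  -1 ]
  [ 0  0  0   0 ]
r1 := r1 − 5·r2
  [ 1  0  4  -2 ]
  [ 0  1  1  -1 ]
  [ 0  0  0   0 ]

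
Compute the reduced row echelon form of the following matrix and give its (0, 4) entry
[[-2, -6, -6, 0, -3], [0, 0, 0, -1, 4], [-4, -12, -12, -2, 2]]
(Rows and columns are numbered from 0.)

R1 := -1/2·R1
  [  1    3    3   0  3/2 ]
  [  0    0    0  -1    4 ]
  [ -4  -12  -12  -2    2 ]
R3 := R3 + 4·R1
  [ 1  3  3   0  3/2 ]
  [ 0  0  0  -1    4 ]
  [ 0  0  0  -2    8 ]
R2 := -1·R2
  [ 1  3  3   0  3/2 ]
  [ 0  0  0   1   -4 ]
  [ 0  0  0  -2    8 ]
R3 := R3 + 2·R2
  [ 1  3  3  0  3/2 ]
  [ 0  0  0  1   -4 ]
  [ 0  0  0  0    0 ]

3/2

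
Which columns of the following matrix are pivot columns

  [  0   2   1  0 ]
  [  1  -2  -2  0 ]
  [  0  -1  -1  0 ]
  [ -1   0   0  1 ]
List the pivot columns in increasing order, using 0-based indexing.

r1 <-> r2
  [  1  -2  -2  0 ]
  [  0   2   1  0 ]
  [  0  -1  -1  0 ]
  [ -1   0   0  1 ]
r4 := r4 + r1
  [ 1  -2  -2  0 ]
  [ 0   2   1  0 ]
  [ 0  -1  -1  0 ]
  [ 0  -2  -2  1 ]
r2 := 1/2·r2
  [ 1  -2   -2  0 ]
  [ 0   1  1/2  0 ]
  [ 0  -1   -1  0 ]
  [ 0  -2   -2  1 ]
r3 := r3 + r2
  [ 1  -2    -2  0 ]
  [ 0   1   1/2  0 ]
  [ 0   0  -1/2  0 ]
  [ 0  -2    -2  1 ]
r4 := r4 + 2·r2
  [ 1  -2    -2  0 ]
  [ 0   1   1/2  0 ]
  [ 0   0  -1/2  0 ]
  [ 0   0    -1  1 ]
r3 := -2·r3
  [ 1  -2   -2  0 ]
  [ 0   1  1/2  0 ]
  [ 0   0    1  0 ]
  [ 0   0   -1  1 ]
r4 := r4 + r3
  [ 1  -2   -2  0 ]
  [ 0   1  1/2  0 ]
  [ 0   0    1  0 ]
  [ 0   0    0  1 ]
r2 := r2 − 1/2·r3
  [ 1  -2  -2  0 ]
  [ 0   1   0  0 ]
  [ 0   0   1  0 ]
  [ 0   0   0  1 ]
r1 := r1 + 2·r3
  [ 1  -2  0  0 ]
  [ 0   1  0  0 ]
  [ 0   0  1  0 ]
  [ 0   0  0  1 ]
r1 := r1 + 2·r2
  [ 1  0  0  0 ]
  [ 0  1  0  0 ]
  [ 0  0  1  0 ]
  [ 0  0  0  1 ]
Pivot columns are the columns containing a leading 1.

0, 1, 2, 3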